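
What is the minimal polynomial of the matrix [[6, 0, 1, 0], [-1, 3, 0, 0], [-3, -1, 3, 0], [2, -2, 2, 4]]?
m_A(x) = (x - 4)^3

The characteristic polynomial factors as (x - 4)^4. The minimal polynomial is ∏(x - λ)^{k_λ} where k_λ is the size of the largest Jordan block at λ.

For λ = 4: rank(A - 4I) = 2, and the largest Jordan block has size 3 (the smallest k with rank((A - 4I)^k) = rank((A - 4I)^(k+1))).

So m_A(x) = (x - 4)^3.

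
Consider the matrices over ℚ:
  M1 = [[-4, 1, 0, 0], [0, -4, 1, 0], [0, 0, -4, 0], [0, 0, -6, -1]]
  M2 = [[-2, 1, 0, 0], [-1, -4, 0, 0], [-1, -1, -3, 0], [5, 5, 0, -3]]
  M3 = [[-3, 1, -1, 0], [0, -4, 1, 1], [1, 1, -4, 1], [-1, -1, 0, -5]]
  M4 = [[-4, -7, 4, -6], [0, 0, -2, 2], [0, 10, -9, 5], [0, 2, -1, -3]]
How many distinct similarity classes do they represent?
3 classes: {M1}, {M2}, {M3, M4}

Characteristic polynomials: χ_{M1} = (x + 1)(x + 4)^3, χ_{M2} = (x + 3)^4, χ_{M3} = (x + 4)^4, χ_{M4} = (x + 4)^4.

{M1}: invariant factors (x + 1)(x + 4)^3.

{M2}: invariant factors x + 3, x + 3, (x + 3)^2.

{M3, M4}: invariant factors (x + 4)^2, (x + 4)^2.

Matrices are similar if and only if their invariant-factor lists agree; the partition into similarity classes is {M1}, {M2}, {M3, M4}.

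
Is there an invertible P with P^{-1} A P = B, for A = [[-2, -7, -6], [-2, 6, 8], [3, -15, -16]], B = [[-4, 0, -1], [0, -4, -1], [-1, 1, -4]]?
Two matrices over a field are similar if and only if they have the same invariant factors.

Both A and B have characteristic polynomial (x + 4)^3 and minimal polynomial (x + 4)^3. Computing further, both have invariant factors (x + 4)^3. Hence A and B are similar.

Yes.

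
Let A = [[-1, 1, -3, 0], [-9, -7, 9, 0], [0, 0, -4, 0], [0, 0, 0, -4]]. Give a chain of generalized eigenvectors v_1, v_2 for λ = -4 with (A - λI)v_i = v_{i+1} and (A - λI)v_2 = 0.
v_1 = [[-2, 5, 0, 0]]^T, v_2 = [[-1, 3, 0, 0]]^T

We seek v_1 ∈ ker((A + 4I)^2) \ ker(A + 4I), then set v_{i+1} = (A + 4I) v_i.

One such chain is v_1 = [[-2, 5, 0, 0]]^T, v_2 = [[-1, 3, 0, 0]]^T. Check: (A + 4I) v_2 = [[0, 0, 0, 0]]^T = 0.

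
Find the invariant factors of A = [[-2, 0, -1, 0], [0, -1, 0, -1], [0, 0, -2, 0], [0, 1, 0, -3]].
The Jordan structure of A has elementary divisors (x + 2)^2, (x + 2)^2. Arranging the block sizes at each eigenvalue in decreasing order and taking row products gives the invariant factors.

Invariant factors (smallest first, each dividing the next): (x + 2)^2, (x + 2)^2.

Check: the last factor (x + 2)^2 is the minimal polynomial, and the product (x + 2)^4 is the characteristic polynomial.

(x + 2)^2, (x + 2)^2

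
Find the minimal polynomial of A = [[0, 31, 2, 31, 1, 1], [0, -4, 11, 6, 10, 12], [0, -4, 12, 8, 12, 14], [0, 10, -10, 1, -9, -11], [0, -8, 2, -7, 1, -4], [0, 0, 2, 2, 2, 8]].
The characteristic polynomial factors as x^3(x - 6)^3. The minimal polynomial is ∏(x - λ)^{k_λ} where k_λ is the size of the largest Jordan block at λ.

For λ = 0: rank(A) = 5, and the largest Jordan block has size 3 (the smallest k with rank(A^k) = rank(A^(k+1))).
For λ = 6: rank(A - 6I) = 5, and the largest Jordan block has size 3 (the smallest k with rank((A - 6I)^k) = rank((A - 6I)^(k+1))).

So m_A(x) = x^3(x - 6)^3.

m_A(x) = x^3(x - 6)^3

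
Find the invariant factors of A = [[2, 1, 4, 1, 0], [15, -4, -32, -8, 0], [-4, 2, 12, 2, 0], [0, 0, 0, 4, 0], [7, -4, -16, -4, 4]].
x - 4, x - 4, (x - 4)(x - 3)^2

The Jordan structure of A has elementary divisors (x - 3)^2, (x - 4), (x - 4), (x - 4). Arranging the block sizes at each eigenvalue in decreasing order and taking row products gives the invariant factors.

Invariant factors (smallest first, each dividing the next): x - 4, x - 4, (x - 4)(x - 3)^2.

Check: the last factor (x - 4)(x - 3)^2 is the minimal polynomial, and the product (x - 4)^3(x - 3)^2 is the characteristic polynomial.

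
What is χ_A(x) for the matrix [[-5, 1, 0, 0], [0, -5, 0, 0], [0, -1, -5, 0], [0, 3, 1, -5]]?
xI - A = [[x + 5, -1, 0, 0], [0, x + 5, 0, 0], [0, 1, x + 5, 0], [0, -3, -1, x + 5]].

Expanding det(xI - A) along the first row:
det(xI - A) = + (x + 5)·det([[x + 5, 0, 0], [1, x + 5, 0], [-3, -1, x + 5]]) - (-1)·det([[0, 0, 0], [0, x + 5, 0], [0, -1, x + 5]]) + (0)·det([[0, x + 5, 0], [0, 1, 0], [0, -3, x + 5]]) - (0)·det([[0, x + 5, 0], [0, 1, x + 5], [0, -3, -1]]).

Evaluating gives χ_A(x) = x^4 + 20x^3 + 150x^2 + 500x + 625 = (x + 5)^4.

χ_A(x) = (x + 5)^4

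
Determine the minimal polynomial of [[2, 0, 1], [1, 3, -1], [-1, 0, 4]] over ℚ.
m_A(x) = (x - 3)^2

The characteristic polynomial factors as (x - 3)^3. The minimal polynomial is ∏(x - λ)^{k_λ} where k_λ is the size of the largest Jordan block at λ.

For λ = 3: rank(A - 3I) = 1, and the largest Jordan block has size 2 (the smallest k with rank((A - 3I)^k) = rank((A - 3I)^(k+1))).

So m_A(x) = (x - 3)^2.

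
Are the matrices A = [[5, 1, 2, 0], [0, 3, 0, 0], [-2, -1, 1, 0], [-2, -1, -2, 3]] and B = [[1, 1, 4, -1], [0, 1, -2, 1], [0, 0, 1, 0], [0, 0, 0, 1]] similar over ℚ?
No.

trace(A) = 12 but trace(B) = 4. The trace is a similarity invariant, so A and B are not similar.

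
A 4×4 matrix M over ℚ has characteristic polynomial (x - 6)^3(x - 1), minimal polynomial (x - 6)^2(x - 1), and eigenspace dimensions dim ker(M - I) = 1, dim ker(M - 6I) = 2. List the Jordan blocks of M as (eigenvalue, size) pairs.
λ = 1: algebraic multiplicity 1 (exponent in χ_M), largest block size 1 (exponent in m_M), 1 block (geometric multiplicity). This forces block sizes [1].
λ = 6: algebraic multiplicity 3 (exponent in χ_M), largest block size 2 (exponent in m_M), 2 blocks (geometric multiplicity). These force block sizes [2, 1].

Jordan blocks: (1, 1), (6, 2), (6, 1)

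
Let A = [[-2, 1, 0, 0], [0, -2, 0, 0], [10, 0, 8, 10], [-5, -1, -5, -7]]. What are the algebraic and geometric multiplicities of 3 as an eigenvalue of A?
The characteristic polynomial is (x - 3)(x + 2)^3, so the factor x - 3 appears with exponent 1: the algebraic multiplicity is 1.

rank(A - 3I) = 3, so the eigenspace has dimension 4 - 3 = 1: the geometric multiplicity is 1.

algebraic multiplicity 1, geometric multiplicity 1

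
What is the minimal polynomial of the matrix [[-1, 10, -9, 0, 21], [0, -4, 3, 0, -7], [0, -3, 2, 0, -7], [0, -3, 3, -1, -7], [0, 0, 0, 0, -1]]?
m_A(x) = (x + 1)^3

The characteristic polynomial factors as (x + 1)^5. The minimal polynomial is ∏(x - λ)^{k_λ} where k_λ is the size of the largest Jordan block at λ.

For λ = -1: rank(A + I) = 2, and the largest Jordan block has size 3 (the smallest k with rank((A + I)^k) = rank((A + I)^(k+1))).

So m_A(x) = (x + 1)^3.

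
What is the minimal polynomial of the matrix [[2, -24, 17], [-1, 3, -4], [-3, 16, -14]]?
m_A(x) = (x + 3)^3

The characteristic polynomial factors as (x + 3)^3. The minimal polynomial is ∏(x - λ)^{k_λ} where k_λ is the size of the largest Jordan block at λ.

For λ = -3: rank(A + 3I) = 2, and the largest Jordan block has size 3 (the smallest k with rank((A + 3I)^k) = rank((A + 3I)^(k+1))).

So m_A(x) = (x + 3)^3.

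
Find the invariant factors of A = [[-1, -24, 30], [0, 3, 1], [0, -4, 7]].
(x - 5)^2(x + 1)

The Jordan structure of A has elementary divisors (x + 1), (x - 5)^2. Arranging the block sizes at each eigenvalue in decreasing order and taking row products gives the invariant factors.

Invariant factors (smallest first, each dividing the next): (x - 5)^2(x + 1).

Check: the last factor (x - 5)^2(x + 1) is the minimal polynomial, and the product (x - 5)^2(x + 1) is the characteristic polynomial.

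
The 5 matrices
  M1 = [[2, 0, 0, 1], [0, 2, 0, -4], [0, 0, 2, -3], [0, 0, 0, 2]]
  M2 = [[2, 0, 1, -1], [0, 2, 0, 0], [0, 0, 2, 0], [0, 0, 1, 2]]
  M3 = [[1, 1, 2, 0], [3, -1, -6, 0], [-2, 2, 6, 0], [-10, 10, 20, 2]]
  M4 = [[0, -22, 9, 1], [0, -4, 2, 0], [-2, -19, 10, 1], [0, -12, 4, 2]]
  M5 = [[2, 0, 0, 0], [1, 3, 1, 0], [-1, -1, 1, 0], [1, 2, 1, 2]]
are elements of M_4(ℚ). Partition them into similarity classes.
Characteristic polynomials: χ_{M1} = (x - 2)^4, χ_{M2} = (x - 2)^4, χ_{M3} = (x - 2)^4, χ_{M4} = (x - 2)^4, χ_{M5} = (x - 2)^4.

{M1, M3}: invariant factors x - 2, x - 2, (x - 2)^2.

{M2, M4, M5}: invariant factors x - 2, (x - 2)^3.

Matrices are similar if and only if their invariant-factor lists agree; the partition into similarity classes is {M1, M3}, {M2, M4, M5}.

2 classes: {M1, M3}, {M2, M4, M5}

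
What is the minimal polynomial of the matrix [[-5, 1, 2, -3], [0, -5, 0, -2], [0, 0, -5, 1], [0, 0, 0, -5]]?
m_A(x) = (x + 5)^2

The characteristic polynomial factors as (x + 5)^4. The minimal polynomial is ∏(x - λ)^{k_λ} where k_λ is the size of the largest Jordan block at λ.

For λ = -5: rank(A + 5I) = 2, and the largest Jordan block has size 2 (the smallest k with rank((A + 5I)^k) = rank((A + 5I)^(k+1))).

So m_A(x) = (x + 5)^2.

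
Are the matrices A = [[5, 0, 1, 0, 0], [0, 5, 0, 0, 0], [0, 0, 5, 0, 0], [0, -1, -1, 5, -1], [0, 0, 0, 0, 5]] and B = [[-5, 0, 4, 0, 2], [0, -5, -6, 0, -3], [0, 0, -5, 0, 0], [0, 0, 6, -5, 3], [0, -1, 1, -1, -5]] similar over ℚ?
trace(A) = 25 but trace(B) = -25. The trace is a similarity invariant, so A and B are not similar.

No.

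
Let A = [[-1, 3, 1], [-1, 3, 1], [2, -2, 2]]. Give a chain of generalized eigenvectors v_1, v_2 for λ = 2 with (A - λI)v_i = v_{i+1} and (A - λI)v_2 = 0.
We seek v_1 ∈ ker((A - 2I)^2) \ ker(A - 2I), then set v_{i+1} = (A - 2I) v_i.

One such chain is v_1 = [[-1, -1, 1]]^T, v_2 = [[1, 1, 0]]^T. Check: (A - 2I) v_2 = [[0, 0, 0]]^T = 0.

v_1 = [[-1, -1, 1]]^T, v_2 = [[1, 1, 0]]^T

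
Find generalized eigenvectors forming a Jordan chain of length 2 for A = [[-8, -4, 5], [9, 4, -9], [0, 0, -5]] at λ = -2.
v_1 = [[1, -2, 0]]^T, v_2 = [[2, -3, 0]]^T

We seek v_1 ∈ ker((A + 2I)^2) \ ker(A + 2I), then set v_{i+1} = (A + 2I) v_i.

One such chain is v_1 = [[1, -2, 0]]^T, v_2 = [[2, -3, 0]]^T. Check: (A + 2I) v_2 = [[0, 0, 0]]^T = 0.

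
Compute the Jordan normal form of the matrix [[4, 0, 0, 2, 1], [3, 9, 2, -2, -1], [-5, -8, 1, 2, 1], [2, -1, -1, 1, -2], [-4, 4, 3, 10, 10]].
The characteristic polynomial is det(xI - A) = (x - 5)^5, so the eigenvalues are 5 (algebraic multiplicity 5).

For λ = 5: rank(A - 5I) = 3, rank((A - 5I)^2) = 1, rank((A - 5I)^3) = 0. The eigenspace has dimension 5 - 3 = 2, so there are 2 Jordan blocks; the rank sequence gives block sizes [3, 2].

Assembling the blocks gives the Jordan form J above.

J = [[5, 1, 0, 0, 0], [0, 5, 1, 0, 0], [0, 0, 5, 0, 0], [0, 0, 0, 5, 1], [0, 0, 0, 0, 5]]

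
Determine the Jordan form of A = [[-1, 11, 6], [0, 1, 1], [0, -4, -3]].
J = [[-1, 1, 0], [0, -1, 1], [0, 0, -1]]

The characteristic polynomial is det(xI - A) = (x + 1)^3, so the eigenvalues are -1 (algebraic multiplicity 3).

For λ = -1: rank(A + I) = 2, rank((A + I)^2) = 1, rank((A + I)^3) = 0. The eigenspace has dimension 3 - 2 = 1, so there is 1 Jordan block; the rank sequence gives block sizes [3].

Assembling the blocks gives the Jordan form J above.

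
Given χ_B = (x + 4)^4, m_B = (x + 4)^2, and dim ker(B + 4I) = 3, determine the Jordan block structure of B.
Jordan blocks: (-4, 2), (-4, 1), (-4, 1)

λ = -4: algebraic multiplicity 4 (exponent in χ_B), largest block size 2 (exponent in m_B), 3 blocks (geometric multiplicity). These force block sizes [2, 1, 1].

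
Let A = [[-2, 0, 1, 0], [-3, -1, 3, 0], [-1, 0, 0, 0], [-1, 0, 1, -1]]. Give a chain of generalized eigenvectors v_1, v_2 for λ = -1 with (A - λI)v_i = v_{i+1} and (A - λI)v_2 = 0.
v_1 = [[0, 0, 1, 0]]^T, v_2 = [[1, 3, 1, 1]]^T

We seek v_1 ∈ ker((A + I)^2) \ ker(A + I), then set v_{i+1} = (A + I) v_i.

One such chain is v_1 = [[0, 0, 1, 0]]^T, v_2 = [[1, 3, 1, 1]]^T. Check: (A + I) v_2 = [[0, 0, 0, 0]]^T = 0.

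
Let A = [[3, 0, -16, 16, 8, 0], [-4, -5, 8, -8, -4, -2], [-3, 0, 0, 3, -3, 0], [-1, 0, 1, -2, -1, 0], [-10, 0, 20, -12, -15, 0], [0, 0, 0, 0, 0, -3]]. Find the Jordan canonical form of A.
J = [[-5, 0, 0, 0, 0, 0], [0, -5, 0, 0, 0, 0], [0, 0, -3, 1, 0, 0], [0, 0, 0, -3, 0, 0], [0, 0, 0, 0, -3, 0], [0, 0, 0, 0, 0, -3]]

The characteristic polynomial is det(xI - A) = (x + 3)^4(x + 5)^2, so the eigenvalues are -5 (algebraic multiplicity 2), -3 (algebraic multiplicity 4).

For λ = -5: rank(A + 5I) = 4. The eigenspace has dimension 6 - 4 = 2, so there are 2 Jordan blocks; the rank sequence gives block sizes [1, 1].

For λ = -3: rank(A + 3I) = 3, rank((A + 3I)^2) = 2. The eigenspace has dimension 6 - 3 = 3, so there are 3 Jordan blocks; the rank sequence gives block sizes [2, 1, 1].

Assembling the blocks gives the Jordan form J above.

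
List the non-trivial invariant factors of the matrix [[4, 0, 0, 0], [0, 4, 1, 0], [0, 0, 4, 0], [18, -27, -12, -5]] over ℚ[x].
x - 4, (x - 4)^2(x + 5)

The Jordan structure of A has elementary divisors (x + 5), (x - 4)^2, (x - 4). Arranging the block sizes at each eigenvalue in decreasing order and taking row products gives the invariant factors.

Invariant factors (smallest first, each dividing the next): x - 4, (x - 4)^2(x + 5).

Check: the last factor (x - 4)^2(x + 5) is the minimal polynomial, and the product (x - 4)^3(x + 5) is the characteristic polynomial.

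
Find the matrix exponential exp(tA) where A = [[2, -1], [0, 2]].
e^{tA} = [[e^{2*t}, -t*e^{2*t}], [0, e^{2*t}]]

A has Jordan form J = [[2, 1], [0, 2]] with A = PJP^{-1}, so e^{tA} = P e^{tJ} P^{-1}.

For a Jordan block J_k(λ), e^{tJ_k(λ)} = e^{λt} · (I + tN + t^2 N^2/2! + ... + t^{k-1} N^{k-1}/(k-1)!) where N is the nilpotent superdiagonal part.

Assembling the blocks and conjugating back gives the entries of e^{tA} as shown above.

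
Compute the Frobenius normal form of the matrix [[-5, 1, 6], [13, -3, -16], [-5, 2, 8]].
The invariant factors of A (the non-unit diagonal entries of the Smith normal form of xI - A over ℚ[x]) are x^3 - 2, each dividing the next. The characteristic polynomial is their product, x^3 - 2.

The rational canonical form is the block-diagonal matrix of companion matrices C(f_i):
R = [[0, 0, 2], [1, 0, 0], [0, 1, 0]].

Note the characteristic polynomial does not split into linear factors over ℚ, so A has no Jordan form over ℚ; the rational canonical form exists over any field.

R = [[0, 0, 2], [1, 0, 0], [0, 1, 0]]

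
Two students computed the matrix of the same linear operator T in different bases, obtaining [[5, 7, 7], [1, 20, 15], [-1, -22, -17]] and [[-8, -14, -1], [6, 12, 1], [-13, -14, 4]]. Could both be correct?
Two matrices over a field are similar if and only if they have the same invariant factors.

Both A and B have characteristic polynomial (x - 5)^2(x + 2) and minimal polynomial (x - 5)^2(x + 2). Computing further, both have invariant factors (x - 5)^2(x + 2). Hence A and B are similar.

Yes.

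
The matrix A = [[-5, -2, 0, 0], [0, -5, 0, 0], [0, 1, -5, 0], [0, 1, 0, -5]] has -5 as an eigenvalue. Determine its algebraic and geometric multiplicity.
algebraic multiplicity 4, geometric multiplicity 3

The characteristic polynomial is (x + 5)^4, so the factor x + 5 appears with exponent 4: the algebraic multiplicity is 4.

rank(A + 5I) = 1, so the eigenspace has dimension 4 - 1 = 3: the geometric multiplicity is 3.

Since 3 < 4, A is not diagonalizable.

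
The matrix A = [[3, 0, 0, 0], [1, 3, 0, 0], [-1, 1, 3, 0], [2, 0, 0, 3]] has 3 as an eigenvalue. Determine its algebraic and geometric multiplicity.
algebraic multiplicity 4, geometric multiplicity 2

The characteristic polynomial is (x - 3)^4, so the factor x - 3 appears with exponent 4: the algebraic multiplicity is 4.

rank(A - 3I) = 2, so the eigenspace has dimension 4 - 2 = 2: the geometric multiplicity is 2.

Since 2 < 4, A is not diagonalizable.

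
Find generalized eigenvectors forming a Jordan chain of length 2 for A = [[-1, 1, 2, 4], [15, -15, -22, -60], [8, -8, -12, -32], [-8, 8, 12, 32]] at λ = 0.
v_1 = [[1, 6, 2, -2]]^T, v_2 = [[1, 1, 0, 0]]^T

We seek v_1 ∈ ker(A^2) \ ker(A), then set v_{i+1} = A v_i.

One such chain is v_1 = [[1, 6, 2, -2]]^T, v_2 = [[1, 1, 0, 0]]^T. Check: A v_2 = [[0, 0, 0, 0]]^T = 0.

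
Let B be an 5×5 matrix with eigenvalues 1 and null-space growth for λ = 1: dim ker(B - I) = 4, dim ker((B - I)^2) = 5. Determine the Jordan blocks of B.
Jordan blocks: (1, 2), (1, 1), (1, 1), (1, 1)

λ = 1: successive nullity increments [4, 1] count blocks of size ≥ k; block sizes are [2, 1, 1, 1].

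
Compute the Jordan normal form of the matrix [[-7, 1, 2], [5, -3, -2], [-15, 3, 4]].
The characteristic polynomial is det(xI - A) = (x + 2)^3, so the eigenvalues are -2 (algebraic multiplicity 3).

For λ = -2: rank(A + 2I) = 1, rank((A + 2I)^2) = 0. The eigenspace has dimension 3 - 1 = 2, so there are 2 Jordan blocks; the rank sequence gives block sizes [2, 1].

Assembling the blocks gives the Jordan form J above.

J = [[-2, 1, 0], [0, -2, 0], [0, 0, -2]]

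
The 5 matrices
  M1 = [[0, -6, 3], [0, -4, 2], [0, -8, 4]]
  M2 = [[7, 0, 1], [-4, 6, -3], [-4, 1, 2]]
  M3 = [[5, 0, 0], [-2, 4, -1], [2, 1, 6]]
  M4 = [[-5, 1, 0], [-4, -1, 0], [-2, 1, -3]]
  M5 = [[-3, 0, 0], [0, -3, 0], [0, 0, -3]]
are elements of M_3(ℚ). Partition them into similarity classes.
5 classes: {M1}, {M2}, {M3}, {M4}, {M5}

Characteristic polynomials: χ_{M1} = x^3, χ_{M2} = (x - 5)^3, χ_{M3} = (x - 5)^3, χ_{M4} = (x + 3)^3, χ_{M5} = (x + 3)^3.

{M1}: invariant factors x, x^2.

{M2}: invariant factors (x - 5)^3.

{M3}: invariant factors x - 5, (x - 5)^2.

{M4}: invariant factors x + 3, (x + 3)^2.

{M5}: invariant factors x + 3, x + 3, x + 3.

Matrices are similar if and only if their invariant-factor lists agree; the partition into similarity classes is {M1}, {M2}, {M3}, {M4}, {M5}.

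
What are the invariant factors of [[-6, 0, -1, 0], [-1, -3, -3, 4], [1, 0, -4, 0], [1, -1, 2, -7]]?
(x + 5)^2, (x + 5)^2

The Jordan structure of A has elementary divisors (x + 5)^2, (x + 5)^2. Arranging the block sizes at each eigenvalue in decreasing order and taking row products gives the invariant factors.

Invariant factors (smallest first, each dividing the next): (x + 5)^2, (x + 5)^2.

Check: the last factor (x + 5)^2 is the minimal polynomial, and the product (x + 5)^4 is the characteristic polynomial.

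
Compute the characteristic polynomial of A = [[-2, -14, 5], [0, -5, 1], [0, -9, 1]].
χ_A(x) = (x + 2)^3

xI - A = [[x + 2, 14, -5], [0, x + 5, -1], [0, 9, x - 1]].

Expanding det(xI - A) along the first row:
det(xI - A) = + (x + 2)·det([[x + 5, -1], [9, x - 1]]) - (14)·det([[0, -1], [0, x - 1]]) + (-5)·det([[0, x + 5], [0, 9]]).

Evaluating gives χ_A(x) = x^3 + 6x^2 + 12x + 8 = (x + 2)^3.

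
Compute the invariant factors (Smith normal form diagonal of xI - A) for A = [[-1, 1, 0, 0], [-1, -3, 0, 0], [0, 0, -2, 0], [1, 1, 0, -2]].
x + 2, x + 2, (x + 2)^2

The Jordan structure of A has elementary divisors (x + 2)^2, (x + 2), (x + 2). Arranging the block sizes at each eigenvalue in decreasing order and taking row products gives the invariant factors.

Invariant factors (smallest first, each dividing the next): x + 2, x + 2, (x + 2)^2.

Check: the last factor (x + 2)^2 is the minimal polynomial, and the product (x + 2)^4 is the characteristic polynomial.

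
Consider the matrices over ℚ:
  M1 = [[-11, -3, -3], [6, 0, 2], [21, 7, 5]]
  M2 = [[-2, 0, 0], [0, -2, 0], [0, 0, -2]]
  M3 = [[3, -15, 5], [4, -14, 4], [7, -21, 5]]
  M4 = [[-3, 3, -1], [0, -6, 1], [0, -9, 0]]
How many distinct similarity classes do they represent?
Characteristic polynomials: χ_{M1} = (x + 2)^3, χ_{M2} = (x + 2)^3, χ_{M3} = (x + 2)^3, χ_{M4} = (x + 3)^3.

{M1, M3}: invariant factors x + 2, (x + 2)^2.

{M2}: invariant factors x + 2, x + 2, x + 2.

{M4}: invariant factors x + 3, (x + 3)^2.

Matrices are similar if and only if their invariant-factor lists agree; the partition into similarity classes is {M1, M3}, {M2}, {M4}.

3 classes: {M1, M3}, {M2}, {M4}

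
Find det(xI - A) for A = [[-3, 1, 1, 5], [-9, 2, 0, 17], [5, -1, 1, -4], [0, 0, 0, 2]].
xI - A = [[x + 3, -1, -1, -5], [9, x - 2, 0, -17], [-5, 1, x - 1, 4], [0, 0, 0, x - 2]].

Expanding det(xI - A) along the first row:
det(xI - A) = + (x + 3)·det([[x - 2, 0, -17], [1, x - 1, 4], [0, 0, x - 2]]) - (-1)·det([[9, 0, -17], [-5, x - 1, 4], [0, 0, x - 2]]) + (-1)·det([[9, x - 2, -17], [-5, 1, 4], [0, 0, x - 2]]) - (-5)·det([[9, x - 2, 0], [-5, 1, x - 1], [0, 0, 0]]).

Evaluating gives χ_A(x) = x^4 - 2x^3 - 3x^2 + 4x + 4 = (x - 2)^2(x + 1)^2.

χ_A(x) = (x - 2)^2(x + 1)^2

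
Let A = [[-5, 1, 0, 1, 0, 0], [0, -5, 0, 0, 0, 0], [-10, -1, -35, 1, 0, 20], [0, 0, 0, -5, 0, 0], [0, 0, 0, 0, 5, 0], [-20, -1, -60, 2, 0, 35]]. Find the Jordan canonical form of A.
The characteristic polynomial is det(xI - A) = (x - 5)^2(x + 5)^4, so the eigenvalues are -5 (algebraic multiplicity 4), 5 (algebraic multiplicity 2).

For λ = -5: rank(A + 5I) = 4, rank((A + 5I)^2) = 2. The eigenspace has dimension 6 - 4 = 2, so there are 2 Jordan blocks; the rank sequence gives block sizes [2, 2].

For λ = 5: rank(A - 5I) = 4. The eigenspace has dimension 6 - 4 = 2, so there are 2 Jordan blocks; the rank sequence gives block sizes [1, 1].

Assembling the blocks gives the Jordan form J above.

J = [[-5, 1, 0, 0, 0, 0], [0, -5, 0, 0, 0, 0], [0, 0, -5, 1, 0, 0], [0, 0, 0, -5, 0, 0], [0, 0, 0, 0, 5, 0], [0, 0, 0, 0, 0, 5]]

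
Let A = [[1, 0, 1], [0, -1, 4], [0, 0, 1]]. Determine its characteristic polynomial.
xI - A = [[x - 1, 0, -1], [0, x + 1, -4], [0, 0, x - 1]].

Expanding det(xI - A) along the first row:
det(xI - A) = + (x - 1)·det([[x + 1, -4], [0, x - 1]]) - (0)·det([[0, -4], [0, x - 1]]) + (-1)·det([[0, x + 1], [0, 0]]).

Evaluating gives χ_A(x) = x^3 - x^2 - x + 1 = (x - 1)^2(x + 1).

χ_A(x) = (x - 1)^2(x + 1)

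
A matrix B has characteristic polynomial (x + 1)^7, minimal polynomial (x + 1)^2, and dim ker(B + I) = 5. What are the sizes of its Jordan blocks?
Jordan blocks: (-1, 2), (-1, 2), (-1, 1), (-1, 1), (-1, 1)

λ = -1: algebraic multiplicity 7 (exponent in χ_B), largest block size 2 (exponent in m_B), 5 blocks (geometric multiplicity). These force block sizes [2, 2, 1, 1, 1].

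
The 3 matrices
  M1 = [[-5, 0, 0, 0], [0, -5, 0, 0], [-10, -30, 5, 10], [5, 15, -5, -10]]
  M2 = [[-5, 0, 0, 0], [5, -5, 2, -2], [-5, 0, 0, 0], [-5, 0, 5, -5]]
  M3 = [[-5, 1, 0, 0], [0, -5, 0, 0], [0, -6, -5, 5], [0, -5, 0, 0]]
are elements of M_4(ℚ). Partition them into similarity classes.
Characteristic polynomials: χ_{M1} = x(x + 5)^3, χ_{M2} = x(x + 5)^3, χ_{M3} = x(x + 5)^3.

{M1}: invariant factors x + 5, x + 5, x(x + 5).

{M2, M3}: invariant factors x + 5, x(x + 5)^2.

Matrices are similar if and only if their invariant-factor lists agree; the partition into similarity classes is {M1}, {M2, M3}.

2 classes: {M1}, {M2, M3}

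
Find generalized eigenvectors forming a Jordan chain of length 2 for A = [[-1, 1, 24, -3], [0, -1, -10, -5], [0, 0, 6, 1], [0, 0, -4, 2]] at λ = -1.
v_1 = [[0, 1, 0, 0]]^T, v_2 = [[1, 0, 0, 0]]^T

We seek v_1 ∈ ker((A + I)^2) \ ker(A + I), then set v_{i+1} = (A + I) v_i.

One such chain is v_1 = [[0, 1, 0, 0]]^T, v_2 = [[1, 0, 0, 0]]^T. Check: (A + I) v_2 = [[0, 0, 0, 0]]^T = 0.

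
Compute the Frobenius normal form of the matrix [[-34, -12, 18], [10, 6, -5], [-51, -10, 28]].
The invariant factors of A (the non-unit diagonal entries of the Smith normal form of xI - A over ℚ[x]) are x^3 + 4, each dividing the next. The characteristic polynomial is their product, x^3 + 4.

The rational canonical form is the block-diagonal matrix of companion matrices C(f_i):
R = [[0, 0, -4], [1, 0, 0], [0, 1, 0]].

Note the characteristic polynomial does not split into linear factors over ℚ, so A has no Jordan form over ℚ; the rational canonical form exists over any field.

R = [[0, 0, -4], [1, 0, 0], [0, 1, 0]]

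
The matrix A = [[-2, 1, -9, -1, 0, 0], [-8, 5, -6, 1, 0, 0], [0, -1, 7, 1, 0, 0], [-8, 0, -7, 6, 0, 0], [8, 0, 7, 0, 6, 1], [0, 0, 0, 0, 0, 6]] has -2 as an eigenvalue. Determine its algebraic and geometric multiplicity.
algebraic multiplicity 1, geometric multiplicity 1

The characteristic polynomial is (x - 6)^5(x + 2), so the factor x + 2 appears with exponent 1: the algebraic multiplicity is 1.

rank(A + 2I) = 5, so the eigenspace has dimension 6 - 5 = 1: the geometric multiplicity is 1.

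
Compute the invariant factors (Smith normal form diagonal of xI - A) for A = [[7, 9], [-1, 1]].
The Jordan structure of A has elementary divisors (x - 4)^2. Arranging the block sizes at each eigenvalue in decreasing order and taking row products gives the invariant factors.

Invariant factors (smallest first, each dividing the next): (x - 4)^2.

Check: the last factor (x - 4)^2 is the minimal polynomial, and the product (x - 4)^2 is the characteristic polynomial.

(x - 4)^2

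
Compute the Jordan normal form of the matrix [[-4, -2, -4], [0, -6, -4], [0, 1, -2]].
J = [[-4, 1, 0], [0, -4, 0], [0, 0, -4]]

The characteristic polynomial is det(xI - A) = (x + 4)^3, so the eigenvalues are -4 (algebraic multiplicity 3).

For λ = -4: rank(A + 4I) = 1, rank((A + 4I)^2) = 0. The eigenspace has dimension 3 - 1 = 2, so there are 2 Jordan blocks; the rank sequence gives block sizes [2, 1].

Assembling the blocks gives the Jordan form J above.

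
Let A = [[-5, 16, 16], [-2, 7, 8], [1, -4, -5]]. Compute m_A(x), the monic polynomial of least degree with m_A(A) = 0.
The characteristic polynomial factors as (x + 1)^3. The minimal polynomial is ∏(x - λ)^{k_λ} where k_λ is the size of the largest Jordan block at λ.

For λ = -1: rank(A + I) = 1, and the largest Jordan block has size 2 (the smallest k with rank((A + I)^k) = rank((A + I)^(k+1))).

So m_A(x) = (x + 1)^2.

m_A(x) = (x + 1)^2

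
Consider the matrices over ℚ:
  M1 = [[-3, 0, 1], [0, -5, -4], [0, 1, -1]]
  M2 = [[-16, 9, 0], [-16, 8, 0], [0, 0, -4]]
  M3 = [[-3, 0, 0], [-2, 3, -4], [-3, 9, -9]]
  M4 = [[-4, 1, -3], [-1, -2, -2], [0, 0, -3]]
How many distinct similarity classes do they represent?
3 classes: {M1, M4}, {M2}, {M3}

Characteristic polynomials: χ_{M1} = (x + 3)^3, χ_{M2} = (x + 4)^3, χ_{M3} = (x + 3)^3, χ_{M4} = (x + 3)^3.

{M1, M4}: invariant factors (x + 3)^3.

{M2}: invariant factors x + 4, (x + 4)^2.

{M3}: invariant factors x + 3, (x + 3)^2.

Matrices are similar if and only if their invariant-factor lists agree; the partition into similarity classes is {M1, M4}, {M2}, {M3}.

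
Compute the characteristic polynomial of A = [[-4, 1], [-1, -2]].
χ_A(x) = (x + 3)^2

xI - A = [[x + 4, -1], [1, x + 2]].

Expanding det(xI - A) along the first row:
det(xI - A) = + (x + 4)·det([[x + 2]]) - (-1)·det([[1]]).

Evaluating gives χ_A(x) = x^2 + 6x + 9 = (x + 3)^2.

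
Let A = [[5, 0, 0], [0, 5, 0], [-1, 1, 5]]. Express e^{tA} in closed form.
A has Jordan form J = [[5, 1, 0], [0, 5, 0], [0, 0, 5]] with A = PJP^{-1}, so e^{tA} = P e^{tJ} P^{-1}.

For a Jordan block J_k(λ), e^{tJ_k(λ)} = e^{λt} · (I + tN + t^2 N^2/2! + ... + t^{k-1} N^{k-1}/(k-1)!) where N is the nilpotent superdiagonal part.

Assembling the blocks and conjugating back gives the entries of e^{tA} as shown above.

e^{tA} = [[e^{5*t}, 0, 0], [0, e^{5*t}, 0], [-t*e^{5*t}, t*e^{5*t}, e^{5*t}]]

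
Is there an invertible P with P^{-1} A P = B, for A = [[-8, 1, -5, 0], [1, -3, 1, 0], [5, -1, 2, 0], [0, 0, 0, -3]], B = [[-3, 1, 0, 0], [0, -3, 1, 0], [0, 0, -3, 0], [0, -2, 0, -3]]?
Two matrices over a field are similar if and only if they have the same invariant factors.

Both A and B have characteristic polynomial (x + 3)^4 and minimal polynomial (x + 3)^3. Computing further, both have invariant factors x + 3, (x + 3)^3. Hence A and B are similar.

Yes.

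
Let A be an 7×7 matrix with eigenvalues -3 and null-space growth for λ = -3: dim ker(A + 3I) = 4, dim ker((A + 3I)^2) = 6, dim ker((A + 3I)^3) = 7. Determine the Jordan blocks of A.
λ = -3: successive nullity increments [4, 2, 1] count blocks of size ≥ k; block sizes are [3, 2, 1, 1].

Jordan blocks: (-3, 3), (-3, 2), (-3, 1), (-3, 1)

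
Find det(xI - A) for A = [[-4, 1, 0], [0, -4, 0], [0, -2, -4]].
xI - A = [[x + 4, -1, 0], [0, x + 4, 0], [0, 2, x + 4]].

Expanding det(xI - A) along the first row:
det(xI - A) = + (x + 4)·det([[x + 4, 0], [2, x + 4]]) - (-1)·det([[0, 0], [0, x + 4]]) + (0)·det([[0, x + 4], [0, 2]]).

Evaluating gives χ_A(x) = x^3 + 12x^2 + 48x + 64 = (x + 4)^3.

χ_A(x) = (x + 4)^3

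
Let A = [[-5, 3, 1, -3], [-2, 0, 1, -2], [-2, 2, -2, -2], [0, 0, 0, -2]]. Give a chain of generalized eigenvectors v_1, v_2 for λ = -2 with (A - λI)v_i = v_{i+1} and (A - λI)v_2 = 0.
v_1 = [[0, 0, 1, 0]]^T, v_2 = [[1, 1, 0, 0]]^T

We seek v_1 ∈ ker((A + 2I)^2) \ ker(A + 2I), then set v_{i+1} = (A + 2I) v_i.

One such chain is v_1 = [[0, 0, 1, 0]]^T, v_2 = [[1, 1, 0, 0]]^T. Check: (A + 2I) v_2 = [[0, 0, 0, 0]]^T = 0.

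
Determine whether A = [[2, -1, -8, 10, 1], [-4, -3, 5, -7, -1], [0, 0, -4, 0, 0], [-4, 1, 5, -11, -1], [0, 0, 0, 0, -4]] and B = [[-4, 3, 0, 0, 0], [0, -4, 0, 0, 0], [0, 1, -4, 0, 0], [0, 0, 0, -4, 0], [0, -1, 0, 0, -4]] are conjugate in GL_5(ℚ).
No.

Both have characteristic polynomial (x + 4)^5, but the minimal polynomial of A is (x + 4)^3 while the minimal polynomial of B is (x + 4)^2. The minimal polynomial is a similarity invariant, so A and B are not similar.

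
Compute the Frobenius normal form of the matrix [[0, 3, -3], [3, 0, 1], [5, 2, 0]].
The invariant factors of A (the non-unit diagonal entries of the Smith normal form of xI - A over ℚ[x]) are x^3 + 4x + 3, each dividing the next. The characteristic polynomial is their product, x^3 + 4x + 3.

The rational canonical form is the block-diagonal matrix of companion matrices C(f_i):
R = [[0, 0, -3], [1, 0, -4], [0, 1, 0]].

Note the characteristic polynomial does not split into linear factors over ℚ, so A has no Jordan form over ℚ; the rational canonical form exists over any field.

R = [[0, 0, -3], [1, 0, -4], [0, 1, 0]]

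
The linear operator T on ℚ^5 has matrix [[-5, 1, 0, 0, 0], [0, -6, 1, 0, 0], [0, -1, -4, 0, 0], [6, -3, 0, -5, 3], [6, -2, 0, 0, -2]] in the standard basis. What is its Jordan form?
J = [[-5, 1, 0, 0, 0], [0, -5, 1, 0, 0], [0, 0, -5, 0, 0], [0, 0, 0, -5, 0], [0, 0, 0, 0, -2]]

The characteristic polynomial is det(xI - A) = (x + 2)(x + 5)^4, so the eigenvalues are -5 (algebraic multiplicity 4), -2 (algebraic multiplicity 1).

For λ = -5: rank(A + 5I) = 3, rank((A + 5I)^2) = 2, rank((A + 5I)^3) = 1. The eigenspace has dimension 5 - 3 = 2, so there are 2 Jordan blocks; the rank sequence gives block sizes [3, 1].

For λ = -2: algebraic multiplicity 1 gives one 1×1 block.

Assembling the blocks gives the Jordan form J above.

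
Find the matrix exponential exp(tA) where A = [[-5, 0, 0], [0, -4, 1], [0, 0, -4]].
e^{tA} = [[e^{-5*t}, 0, 0], [0, e^{-4*t}, t*e^{-4*t}], [0, 0, e^{-4*t}]]

A has Jordan form J = [[-5, 0, 0], [0, -4, 1], [0, 0, -4]] with A = PJP^{-1}, so e^{tA} = P e^{tJ} P^{-1}.

For a Jordan block J_k(λ), e^{tJ_k(λ)} = e^{λt} · (I + tN + t^2 N^2/2! + ... + t^{k-1} N^{k-1}/(k-1)!) where N is the nilpotent superdiagonal part.

Assembling the blocks and conjugating back gives the entries of e^{tA} as shown above.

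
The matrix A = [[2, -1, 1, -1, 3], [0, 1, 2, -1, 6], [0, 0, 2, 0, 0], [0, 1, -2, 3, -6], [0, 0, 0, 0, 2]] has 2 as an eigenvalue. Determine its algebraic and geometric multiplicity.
The characteristic polynomial is (x - 2)^5, so the factor x - 2 appears with exponent 5: the algebraic multiplicity is 5.

rank(A - 2I) = 2, so the eigenspace has dimension 5 - 2 = 3: the geometric multiplicity is 3.

Since 3 < 5, A is not diagonalizable.

algebraic multiplicity 5, geometric multiplicity 3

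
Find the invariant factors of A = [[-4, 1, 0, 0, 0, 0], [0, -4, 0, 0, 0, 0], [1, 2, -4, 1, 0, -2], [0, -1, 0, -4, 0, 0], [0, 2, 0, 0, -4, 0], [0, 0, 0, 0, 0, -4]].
The Jordan structure of A has elementary divisors (x + 4)^2, (x + 4)^2, (x + 4), (x + 4). Arranging the block sizes at each eigenvalue in decreasing order and taking row products gives the invariant factors.

Invariant factors (smallest first, each dividing the next): x + 4, x + 4, (x + 4)^2, (x + 4)^2.

Check: the last factor (x + 4)^2 is the minimal polynomial, and the product (x + 4)^6 is the characteristic polynomial.

x + 4, x + 4, (x + 4)^2, (x + 4)^2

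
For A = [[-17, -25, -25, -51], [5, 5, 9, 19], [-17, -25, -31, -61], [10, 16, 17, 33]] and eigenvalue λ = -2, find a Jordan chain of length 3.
We seek v_1 ∈ ker((A + 2I)^3) \ ker((A + 2I)^2), then set v_{i+1} = (A + 2I) v_i.

One such chain is v_1 = [[5, -2, 5, -3]]^T, v_2 = [[3, -1, 3, -2]]^T, v_3 = [[7, -3, 9, -5]]^T. Check: (A + 2I) v_3 = [[0, 0, 0, 0]]^T = 0.

v_1 = [[5, -2, 5, -3]]^T, v_2 = [[3, -1, 3, -2]]^T, v_3 = [[7, -3, 9, -5]]^T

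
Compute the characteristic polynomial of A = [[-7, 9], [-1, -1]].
xI - A = [[x + 7, -9], [1, x + 1]].

Expanding det(xI - A) along the first row:
det(xI - A) = + (x + 7)·det([[x + 1]]) - (-9)·det([[1]]).

Evaluating gives χ_A(x) = x^2 + 8x + 16 = (x + 4)^2.

χ_A(x) = (x + 4)^2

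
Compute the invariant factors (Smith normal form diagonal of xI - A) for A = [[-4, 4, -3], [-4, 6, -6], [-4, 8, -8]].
The Jordan structure of A has elementary divisors (x + 2)^2, (x + 2). Arranging the block sizes at each eigenvalue in decreasing order and taking row products gives the invariant factors.

Invariant factors (smallest first, each dividing the next): x + 2, (x + 2)^2.

Check: the last factor (x + 2)^2 is the minimal polynomial, and the product (x + 2)^3 is the characteristic polynomial.

x + 2, (x + 2)^2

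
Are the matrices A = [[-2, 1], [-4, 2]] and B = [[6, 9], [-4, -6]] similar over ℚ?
Two matrices over a field are similar if and only if they have the same invariant factors.

Both A and B have characteristic polynomial x^2 and minimal polynomial x^2. Computing further, both have invariant factors x^2. Hence A and B are similar.

Yes.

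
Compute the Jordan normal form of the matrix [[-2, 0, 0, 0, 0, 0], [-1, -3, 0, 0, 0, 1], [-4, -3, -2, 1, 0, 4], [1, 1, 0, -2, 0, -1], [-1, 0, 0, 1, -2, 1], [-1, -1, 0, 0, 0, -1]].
J = [[-2, 1, 0, 0, 0, 0], [0, -2, 0, 0, 0, 0], [0, 0, -2, 1, 0, 0], [0, 0, 0, -2, 0, 0], [0, 0, 0, 0, -2, 0], [0, 0, 0, 0, 0, -2]]

The characteristic polynomial is det(xI - A) = (x + 2)^6, so the eigenvalues are -2 (algebraic multiplicity 6).

For λ = -2: rank(A + 2I) = 2, rank((A + 2I)^2) = 0. The eigenspace has dimension 6 - 2 = 4, so there are 4 Jordan blocks; the rank sequence gives block sizes [2, 2, 1, 1].

Assembling the blocks gives the Jordan form J above.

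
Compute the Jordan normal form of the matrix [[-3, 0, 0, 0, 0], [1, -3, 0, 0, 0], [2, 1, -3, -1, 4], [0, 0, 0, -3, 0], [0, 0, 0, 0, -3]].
The characteristic polynomial is det(xI - A) = (x + 3)^5, so the eigenvalues are -3 (algebraic multiplicity 5).

For λ = -3: rank(A + 3I) = 2, rank((A + 3I)^2) = 1, rank((A + 3I)^3) = 0. The eigenspace has dimension 5 - 2 = 3, so there are 3 Jordan blocks; the rank sequence gives block sizes [3, 1, 1].

Assembling the blocks gives the Jordan form J above.

J = [[-3, 1, 0, 0, 0], [0, -3, 1, 0, 0], [0, 0, -3, 0, 0], [0, 0, 0, -3, 0], [0, 0, 0, 0, -3]]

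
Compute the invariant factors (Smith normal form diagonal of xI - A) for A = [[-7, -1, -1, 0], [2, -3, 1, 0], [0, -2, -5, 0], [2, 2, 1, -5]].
x + 5, (x + 5)^3

The Jordan structure of A has elementary divisors (x + 5)^3, (x + 5). Arranging the block sizes at each eigenvalue in decreasing order and taking row products gives the invariant factors.

Invariant factors (smallest first, each dividing the next): x + 5, (x + 5)^3.

Check: the last factor (x + 5)^3 is the minimal polynomial, and the product (x + 5)^4 is the characteristic polynomial.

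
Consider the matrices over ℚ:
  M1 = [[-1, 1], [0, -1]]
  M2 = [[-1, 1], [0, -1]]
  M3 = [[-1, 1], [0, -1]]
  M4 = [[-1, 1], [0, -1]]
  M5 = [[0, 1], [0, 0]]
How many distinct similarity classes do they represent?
Characteristic polynomials: χ_{M1} = (x + 1)^2, χ_{M2} = (x + 1)^2, χ_{M3} = (x + 1)^2, χ_{M4} = (x + 1)^2, χ_{M5} = x^2.

{M1, M2, M3, M4}: invariant factors (x + 1)^2.

{M5}: invariant factors x^2.

Matrices are similar if and only if their invariant-factor lists agree; the partition into similarity classes is {M1, M2, M3, M4}, {M5}.

2 classes: {M1, M2, M3, M4}, {M5}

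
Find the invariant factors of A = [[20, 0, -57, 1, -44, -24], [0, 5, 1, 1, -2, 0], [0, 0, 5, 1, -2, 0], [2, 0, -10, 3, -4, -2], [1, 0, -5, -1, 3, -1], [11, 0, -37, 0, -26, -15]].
(x - 5)^2, (x - 5)^3(x + 4)

The Jordan structure of A has elementary divisors (x + 4), (x - 5)^3, (x - 5)^2. Arranging the block sizes at each eigenvalue in decreasing order and taking row products gives the invariant factors.

Invariant factors (smallest first, each dividing the next): (x - 5)^2, (x - 5)^3(x + 4).

Check: the last factor (x - 5)^3(x + 4) is the minimal polynomial, and the product (x - 5)^5(x + 4) is the characteristic polynomial.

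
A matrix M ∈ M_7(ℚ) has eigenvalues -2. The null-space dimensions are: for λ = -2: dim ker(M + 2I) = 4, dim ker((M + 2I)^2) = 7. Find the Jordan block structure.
λ = -2: successive nullity increments [4, 3] count blocks of size ≥ k; block sizes are [2, 2, 2, 1].

Jordan blocks: (-2, 2), (-2, 2), (-2, 2), (-2, 1)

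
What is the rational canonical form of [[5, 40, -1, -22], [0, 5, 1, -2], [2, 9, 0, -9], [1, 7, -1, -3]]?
R = [[0, 0, 0, 0], [1, 0, 0, 9], [0, 1, 0, -15], [0, 0, 1, 7]]

The invariant factors of A (the non-unit diagonal entries of the Smith normal form of xI - A over ℚ[x]) are x(x - 3)^2(x - 1), each dividing the next. The characteristic polynomial is their product, x(x - 3)^2(x - 1).

The rational canonical form is the block-diagonal matrix of companion matrices C(f_i):
R = [[0, 0, 0, 0], [1, 0, 0, 9], [0, 1, 0, -15], [0, 0, 1, 7]].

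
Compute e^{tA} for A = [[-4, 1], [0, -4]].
e^{tA} = [[e^{-4*t}, t*e^{-4*t}], [0, e^{-4*t}]]

A has Jordan form J = [[-4, 1], [0, -4]] with A = PJP^{-1}, so e^{tA} = P e^{tJ} P^{-1}.

For a Jordan block J_k(λ), e^{tJ_k(λ)} = e^{λt} · (I + tN + t^2 N^2/2! + ... + t^{k-1} N^{k-1}/(k-1)!) where N is the nilpotent superdiagonal part.

Assembling the blocks and conjugating back gives the entries of e^{tA} as shown above.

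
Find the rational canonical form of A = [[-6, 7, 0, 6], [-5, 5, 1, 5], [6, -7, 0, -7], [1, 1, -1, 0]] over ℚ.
The invariant factors of A (the non-unit diagonal entries of the Smith normal form of xI - A over ℚ[x]) are (x - 2)(x - 1)(x + 2)^2, each dividing the next. The characteristic polynomial is their product, (x - 2)(x - 1)(x + 2)^2.

The rational canonical form is the block-diagonal matrix of companion matrices C(f_i):
R = [[0, 0, 0, -8], [1, 0, 0, 4], [0, 1, 0, 6], [0, 0, 1, -1]].

R = [[0, 0, 0, -8], [1, 0, 0, 4], [0, 1, 0, 6], [0, 0, 1, -1]]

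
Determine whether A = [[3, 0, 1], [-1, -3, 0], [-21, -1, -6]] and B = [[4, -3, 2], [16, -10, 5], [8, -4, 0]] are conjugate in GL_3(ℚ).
Two matrices over a field are similar if and only if they have the same invariant factors.

Both A and B have characteristic polynomial (x + 2)^3 and minimal polynomial (x + 2)^3. Computing further, both have invariant factors (x + 2)^3. Hence A and B are similar.

Yes.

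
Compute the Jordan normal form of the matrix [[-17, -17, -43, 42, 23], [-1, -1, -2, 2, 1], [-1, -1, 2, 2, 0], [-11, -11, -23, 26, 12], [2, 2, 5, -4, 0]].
J = [[0, 1, 0, 0, 0], [0, 0, 0, 0, 0], [0, 0, 3, 1, 0], [0, 0, 0, 3, 0], [0, 0, 0, 0, 4]]

The characteristic polynomial is det(xI - A) = x^2(x - 4)(x - 3)^2, so the eigenvalues are 0 (algebraic multiplicity 2), 3 (algebraic multiplicity 2), 4 (algebraic multiplicity 1).

For λ = 0: rank(A) = 4, rank(A^2) = 3. The eigenspace has dimension 5 - 4 = 1, so there is 1 Jordan block; the rank sequence gives block sizes [2].

For λ = 3: rank(A - 3I) = 4, rank((A - 3I)^2) = 3. The eigenspace has dimension 5 - 4 = 1, so there is 1 Jordan block; the rank sequence gives block sizes [2].

For λ = 4: algebraic multiplicity 1 gives one 1×1 block.

Assembling the blocks gives the Jordan form J above.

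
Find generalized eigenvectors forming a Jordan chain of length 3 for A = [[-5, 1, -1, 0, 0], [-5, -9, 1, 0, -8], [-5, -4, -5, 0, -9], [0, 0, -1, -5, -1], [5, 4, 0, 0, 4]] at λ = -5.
We seek v_1 ∈ ker((A + 5I)^3) \ ker((A + 5I)^2), then set v_{i+1} = (A + 5I) v_i.

One such chain is v_1 = [[0, 0, 1, 0, 0]]^T, v_2 = [[-1, 1, 0, -1, 0]]^T, v_3 = [[1, 1, 1, 0, -1]]^T. Check: (A + 5I) v_3 = [[0, 0, 0, 0, 0]]^T = 0.

v_1 = [[0, 0, 1, 0, 0]]^T, v_2 = [[-1, 1, 0, -1, 0]]^T, v_3 = [[1, 1, 1, 0, -1]]^T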